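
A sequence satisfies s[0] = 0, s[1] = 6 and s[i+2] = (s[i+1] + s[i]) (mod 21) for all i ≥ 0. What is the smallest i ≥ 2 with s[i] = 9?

We have s[0] = 0, s[1] = 6, s[2] = 6, s[3] = 12, s[4] = 18, s[5] = 9, s[6] = 6, s[7] = 15, s[8] = 0, s[9] = 15, s[10] = 15, s[11] = 9, s[12] = 3, s[13] = 12, s[14] = 15, s[15] = 6, s[16] = 0, s[17] = 6.
The sequence repeats with period 16.
The value 9 first appears (with i ≥ 2) at s[5].

5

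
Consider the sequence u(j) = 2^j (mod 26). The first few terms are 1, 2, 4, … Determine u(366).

12

We have u(0) = 1, u(1) = 2, u(2) = 4, u(3) = 8, u(4) = 16, u(5) = 6, u(6) = 12, u(7) = 24, u(8) = 22, u(9) = 18, u(10) = 10, u(11) = 20, u(12) = 14, u(13) = 2.
Since u(13) = u(1) = 2, the sequence is eventually periodic: after a pre-period of length 1 it cycles with period 12.
For j ≥ 1, u(j) depends only on (j - 1) mod 12. (366 - 1) mod 12 = 5, so u(366) = u(6) = 12.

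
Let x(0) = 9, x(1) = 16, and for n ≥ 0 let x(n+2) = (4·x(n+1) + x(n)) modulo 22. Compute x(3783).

0

We have x(0) = 9, x(1) = 16, x(2) = 7, x(3) = 0, x(4) = 7, x(5) = 6, x(6) = 9, x(7) = 20, x(8) = 1, x(9) = 2, x(10) = 9, x(11) = 16.
Since (x(10), x(11)) = (x(0), x(1)) = (9, 16) (two consecutive terms determine the rest), the sequence is periodic with period 10.
(3783 - 0) mod 10 = 3, so x(3783) = x(3) = 0.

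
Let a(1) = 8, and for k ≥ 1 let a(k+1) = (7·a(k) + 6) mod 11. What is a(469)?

a(1) = 8, a(2) = 7, a(3) = 0, a(4) = 6, a(5) = 4, a(6) = 1, a(7) = 2, a(8) = 9, a(9) = 3, a(10) = 5, a(11) = 8.
The sequence repeats with period 10.
So a(469) = a(1 + ((469-1) mod 10)) = a(9) = 3.

3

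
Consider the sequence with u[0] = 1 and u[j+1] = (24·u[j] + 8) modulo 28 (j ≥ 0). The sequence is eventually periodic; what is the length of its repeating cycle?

Listing terms: u[0] = 1; u[1] = 4; u[2] = 20; u[3] = 12; u[4] = 16; u[5] = 0; u[6] = 8; u[7] = 4.
Since u[7] = u[1] = 4, the sequence is eventually periodic: after a pre-period of length 1 it cycles with period 6.

6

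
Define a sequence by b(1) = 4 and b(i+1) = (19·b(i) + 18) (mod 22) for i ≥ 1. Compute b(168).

20

Computing terms: b(1) = 4, b(2) = 6, b(3) = 0, b(4) = 18, b(5) = 8, b(6) = 16, b(7) = 14, b(8) = 20, b(9) = 2, b(10) = 12, b(11) = 4.
The sequence repeats with period 10.
So b(168) = b(1 + ((168-1) mod 10)) = b(8) = 20.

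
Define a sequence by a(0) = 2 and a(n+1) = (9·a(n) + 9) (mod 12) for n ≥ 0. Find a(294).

0

a(0) = 2; a(1) = 3; a(2) = 0; a(3) = 9; a(4) = 6; a(5) = 3.
Since a(5) = a(1) = 3, the sequence is eventually periodic: after a pre-period of length 1 it cycles with period 4.
For n ≥ 1, a(n) depends only on (n - 1) mod 4. (294 - 1) mod 4 = 1, so a(294) = a(2) = 0.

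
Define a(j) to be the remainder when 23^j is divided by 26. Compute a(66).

We have a(0) = 1, a(1) = 23, a(2) = 9, a(3) = 25, a(4) = 3, a(5) = 17, a(6) = 1.
Since a(6) = a(0) = 1, the sequence is periodic with period 6.
(66 - 0) mod 6 = 0, so a(66) = a(0) = 1.

1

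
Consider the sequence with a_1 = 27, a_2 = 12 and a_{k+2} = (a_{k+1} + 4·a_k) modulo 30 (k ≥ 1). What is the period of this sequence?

6

Computing terms: a_1 = 27, a_2 = 12, a_3 = 0, a_4 = 18, a_5 = 18, a_6 = 0, a_7 = 12, a_8 = 12, a_9 = 0.
Since (a_8, a_9) = (a_2, a_3) = (12, 0) (two consecutive terms determine the rest), the sequence is eventually periodic: after a pre-period of length 1 it cycles with period 6.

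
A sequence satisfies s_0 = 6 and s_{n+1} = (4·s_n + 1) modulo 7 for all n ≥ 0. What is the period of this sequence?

3

Listing terms: s_0 = 6, s_1 = 4, s_2 = 3, s_3 = 6.
The sequence repeats with period 3.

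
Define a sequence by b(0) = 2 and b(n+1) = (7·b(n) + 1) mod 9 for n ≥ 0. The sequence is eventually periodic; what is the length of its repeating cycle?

Listing terms: b(0) = 2; b(1) = 6; b(2) = 7; b(3) = 5; b(4) = 0; b(5) = 1; b(6) = 8; b(7) = 3; b(8) = 4; b(9) = 2.
The sequence repeats with period 9.

9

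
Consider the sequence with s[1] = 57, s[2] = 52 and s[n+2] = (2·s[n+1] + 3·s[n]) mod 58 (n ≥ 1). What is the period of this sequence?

s[1] = 57; s[2] = 52; s[3] = 43; s[4] = 10; s[5] = 33; s[6] = 38; s[7] = 1; s[8] = 0; s[9] = 3; s[10] = 6; s[11] = 21; s[12] = 2; s[13] = 9; s[14] = 24; s[15] = 17; s[16] = 48; s[17] = 31; s[18] = 32; s[19] = 41; s[20] = 4; s[21] = 15; s[22] = 42; s[23] = 13; s[24] = 36; s[25] = 53; s[26] = 40; s[27] = 7; s[28] = 18; s[29] = 57; s[30] = 52.
The sequence repeats with period 28.

28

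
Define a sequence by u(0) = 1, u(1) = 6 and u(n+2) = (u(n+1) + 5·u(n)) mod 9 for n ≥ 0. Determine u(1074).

4

We have u(0) = 1,  u(1) = 6,  u(2) = 2,  u(3) = 5,  u(4) = 6,  u(5) = 4,  u(6) = 7,  u(7) = 0,  u(8) = 8,  u(9) = 8,  u(10) = 3,  u(11) = 7,  u(12) = 4,  u(13) = 3,  u(14) = 5,  u(15) = 2,  u(16) = 0,  u(17) = 1,  u(18) = 1,  u(19) = 6.
The sequence repeats with period 18.
So u(1074) = u(0 + ((1074-0) mod 18)) = u(12) = 4.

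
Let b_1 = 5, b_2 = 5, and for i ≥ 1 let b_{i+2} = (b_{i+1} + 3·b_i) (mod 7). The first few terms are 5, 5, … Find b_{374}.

Listing terms: b_1 = 5; b_2 = 5; b_3 = 6; b_4 = 0; b_5 = 4; b_6 = 4; b_7 = 2; b_8 = 0; b_9 = 6; b_{10} = 6; b_{11} = 3; b_{12} = 0; b_{13} = 2; b_{14} = 2; b_{15} = 1; b_{16} = 0; b_{17} = 3; b_{18} = 3; b_{19} = 5; b_{20} = 0; b_{21} = 1; b_{22} = 1; b_{23} = 4; b_{24} = 0; b_{25} = 5; b_{26} = 5.
The sequence repeats with period 24.
So b_{374} = b_{1 + ((374-1) mod 24)} = b_{14} = 2.

2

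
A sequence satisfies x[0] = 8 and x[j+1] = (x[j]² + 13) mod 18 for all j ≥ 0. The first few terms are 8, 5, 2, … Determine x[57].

17

Computing terms: x[0] = 8; x[1] = 5; x[2] = 2; x[3] = 17; x[4] = 14; x[5] = 11; x[6] = 8.
Since x[6] = x[0] = 8, the sequence is periodic with period 6.
(57 - 0) mod 6 = 3, so x[57] = x[3] = 17.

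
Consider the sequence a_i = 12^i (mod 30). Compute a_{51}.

18

Listing terms: a_0 = 1, a_1 = 12, a_2 = 24, a_3 = 18, a_4 = 6, a_5 = 12.
Since a_5 = a_1 = 12, the sequence is eventually periodic: after a pre-period of length 1 it cycles with period 4.
For i ≥ 1, a_i depends only on (i - 1) mod 4. (51 - 1) mod 4 = 2, so a_{51} = a_3 = 18.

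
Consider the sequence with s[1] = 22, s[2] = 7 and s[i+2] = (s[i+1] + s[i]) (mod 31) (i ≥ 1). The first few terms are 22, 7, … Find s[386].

We have s[1] = 22,  s[2] = 7,  s[3] = 29,  s[4] = 5,  s[5] = 3,  s[6] = 8,  s[7] = 11,  s[8] = 19,  s[9] = 30,  s[10] = 18,  s[11] = 17,  s[12] = 4,  s[13] = 21,  s[14] = 25,  s[15] = 15,  s[16] = 9,  s[17] = 24,  s[18] = 2,  s[19] = 26,  s[20] = 28,  s[21] = 23,  s[22] = 20,  s[23] = 12,  s[24] = 1,  s[25] = 13,  s[26] = 14,  s[27] = 27,  s[28] = 10,  s[29] = 6,  s[30] = 16,  s[31] = 22,  s[32] = 7.
Since (s[31], s[32]) = (s[1], s[2]) = (22, 7) (two consecutive terms determine the rest), the sequence is periodic with period 30.
So s[386] = s[1 + ((386-1) mod 30)] = s[26] = 14.

14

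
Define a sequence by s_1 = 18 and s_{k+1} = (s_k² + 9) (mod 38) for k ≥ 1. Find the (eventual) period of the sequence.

Listing terms: s_1 = 18, s_2 = 29, s_3 = 14, s_4 = 15, s_5 = 6, s_6 = 7, s_7 = 20, s_8 = 29.
Since s_8 = s_2 = 29, the sequence is eventually periodic: after a pre-period of length 1 it cycles with period 6.

6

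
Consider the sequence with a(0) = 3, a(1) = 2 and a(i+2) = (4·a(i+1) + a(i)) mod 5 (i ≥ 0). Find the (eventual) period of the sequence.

We have a(0) = 3,  a(1) = 2,  a(2) = 1,  a(3) = 1,  a(4) = 0,  a(5) = 1,  a(6) = 4,  a(7) = 2,  a(8) = 2,  a(9) = 0,  a(10) = 2,  a(11) = 3,  a(12) = 4,  a(13) = 4,  a(14) = 0,  a(15) = 4,  a(16) = 1,  a(17) = 3,  a(18) = 3,  a(19) = 0,  a(20) = 3,  a(21) = 2.
The sequence repeats with period 20.

20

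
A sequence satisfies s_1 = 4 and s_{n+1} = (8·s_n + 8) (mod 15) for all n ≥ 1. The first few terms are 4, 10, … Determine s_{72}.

s_1 = 4; s_2 = 10; s_3 = 13; s_4 = 7; s_5 = 4.
The sequence repeats with period 4.
(72 - 1) mod 4 = 3, so s_{72} = s_4 = 7.

7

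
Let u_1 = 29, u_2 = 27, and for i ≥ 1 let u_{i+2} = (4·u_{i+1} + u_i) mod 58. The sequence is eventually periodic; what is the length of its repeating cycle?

Computing terms: u_1 = 29; u_2 = 27; u_3 = 21; u_4 = 53; u_5 = 1; u_6 = 57; u_7 = 55; u_8 = 45; u_9 = 3; u_{10} = 57; u_{11} = 57; u_{12} = 53; u_{13} = 37; u_{14} = 27; u_{15} = 29; u_{16} = 27.
Since (u_{15}, u_{16}) = (u_1, u_2) = (29, 27) (two consecutive terms determine the rest), the sequence is periodic with period 14.

14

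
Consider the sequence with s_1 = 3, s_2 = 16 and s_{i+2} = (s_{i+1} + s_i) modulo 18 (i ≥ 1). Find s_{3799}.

Listing terms: s_1 = 3, s_2 = 16, s_3 = 1, s_4 = 17, s_5 = 0, s_6 = 17, s_7 = 17, s_8 = 16, s_9 = 15, s_{10} = 13, s_{11} = 10, s_{12} = 5, s_{13} = 15, s_{14} = 2, s_{15} = 17, s_{16} = 1, s_{17} = 0, s_{18} = 1, s_{19} = 1, s_{20} = 2, s_{21} = 3, s_{22} = 5, s_{23} = 8, s_{24} = 13, s_{25} = 3, s_{26} = 16.
The sequence repeats with period 24.
(3799 - 1) mod 24 = 6, so s_{3799} = s_7 = 17.

17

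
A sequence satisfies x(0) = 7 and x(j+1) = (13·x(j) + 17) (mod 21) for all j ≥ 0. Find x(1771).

Computing terms: x(0) = 7,  x(1) = 3,  x(2) = 14,  x(3) = 10,  x(4) = 0,  x(5) = 17,  x(6) = 7.
Since x(6) = x(0) = 7, the sequence is periodic with period 6.
(1771 - 0) mod 6 = 1, so x(1771) = x(1) = 3.

3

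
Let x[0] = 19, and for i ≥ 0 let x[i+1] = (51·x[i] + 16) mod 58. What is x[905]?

We have x[0] = 19; x[1] = 57; x[2] = 23; x[3] = 29; x[4] = 45; x[5] = 49; x[6] = 21; x[7] = 43; x[8] = 5; x[9] = 39; x[10] = 33; x[11] = 17; x[12] = 13; x[13] = 41; x[14] = 19.
Since x[14] = x[0] = 19, the sequence is periodic with period 14.
(905 - 0) mod 14 = 9, so x[905] = x[9] = 39.

39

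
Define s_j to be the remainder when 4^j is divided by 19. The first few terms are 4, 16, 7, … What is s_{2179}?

We have s_1 = 4, s_2 = 16, s_3 = 7, s_4 = 9, s_5 = 17, s_6 = 11, s_7 = 6, s_8 = 5, s_9 = 1, s_{10} = 4.
The sequence repeats with period 9.
(2179 - 1) mod 9 = 0, so s_{2179} = s_1 = 4.

4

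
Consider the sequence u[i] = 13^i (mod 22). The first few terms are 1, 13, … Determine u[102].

15

Listing terms: u[0] = 1, u[1] = 13, u[2] = 15, u[3] = 19, u[4] = 5, u[5] = 21, u[6] = 9, u[7] = 7, u[8] = 3, u[9] = 17, u[10] = 1.
Since u[10] = u[0] = 1, the sequence is periodic with period 10.
So u[102] = u[0 + ((102-0) mod 10)] = u[2] = 15.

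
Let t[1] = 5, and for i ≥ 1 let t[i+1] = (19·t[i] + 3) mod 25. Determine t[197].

Listing terms: t[1] = 5, t[2] = 23, t[3] = 15, t[4] = 13, t[5] = 0, t[6] = 3, t[7] = 10, t[8] = 18, t[9] = 20, t[10] = 8, t[11] = 5.
The sequence repeats with period 10.
So t[197] = t[1 + ((197-1) mod 10)] = t[7] = 10.

10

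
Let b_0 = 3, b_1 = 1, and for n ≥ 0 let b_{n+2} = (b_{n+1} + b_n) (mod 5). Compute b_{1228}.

Computing terms: b_0 = 3,  b_1 = 1,  b_2 = 4,  b_3 = 0,  b_4 = 4,  b_5 = 4,  b_6 = 3,  b_7 = 2,  b_8 = 0,  b_9 = 2,  b_{10} = 2,  b_{11} = 4,  b_{12} = 1,  b_{13} = 0,  b_{14} = 1,  b_{15} = 1,  b_{16} = 2,  b_{17} = 3,  b_{18} = 0,  b_{19} = 3,  b_{20} = 3,  b_{21} = 1.
Since (b_{20}, b_{21}) = (b_0, b_1) = (3, 1) (two consecutive terms determine the rest), the sequence is periodic with period 20.
(1228 - 0) mod 20 = 8, so b_{1228} = b_8 = 0.

0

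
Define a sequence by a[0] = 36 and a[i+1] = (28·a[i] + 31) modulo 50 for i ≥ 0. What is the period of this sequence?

20

We have a[0] = 36,  a[1] = 39,  a[2] = 23,  a[3] = 25,  a[4] = 31,  a[5] = 49,  a[6] = 3,  a[7] = 15,  a[8] = 1,  a[9] = 9,  a[10] = 33,  a[11] = 5,  a[12] = 21,  a[13] = 19,  a[14] = 13,  a[15] = 45,  a[16] = 41,  a[17] = 29,  a[18] = 43,  a[19] = 35,  a[20] = 11,  a[21] = 39.
Since a[21] = a[1] = 39, the sequence is eventually periodic: after a pre-period of length 1 it cycles with period 20.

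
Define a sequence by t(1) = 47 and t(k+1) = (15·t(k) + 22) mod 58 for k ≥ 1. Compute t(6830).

We have t(1) = 47, t(2) = 31, t(3) = 23, t(4) = 19, t(5) = 17, t(6) = 45, t(7) = 1, t(8) = 37, t(9) = 55, t(10) = 35, t(11) = 25, t(12) = 49, t(13) = 3, t(14) = 9, t(15) = 41, t(16) = 57, t(17) = 7, t(18) = 11, t(19) = 13, t(20) = 43, t(21) = 29, t(22) = 51, t(23) = 33, t(24) = 53, t(25) = 5, t(26) = 39, t(27) = 27, t(28) = 21, t(29) = 47.
The sequence repeats with period 28.
So t(6830) = t(1 + ((6830-1) mod 28)) = t(26) = 39.

39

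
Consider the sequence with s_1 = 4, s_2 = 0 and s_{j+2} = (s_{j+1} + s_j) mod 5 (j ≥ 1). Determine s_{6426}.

2

Computing terms: s_1 = 4,  s_2 = 0,  s_3 = 4,  s_4 = 4,  s_5 = 3,  s_6 = 2,  s_7 = 0,  s_8 = 2,  s_9 = 2,  s_{10} = 4,  s_{11} = 1,  s_{12} = 0,  s_{13} = 1,  s_{14} = 1,  s_{15} = 2,  s_{16} = 3,  s_{17} = 0,  s_{18} = 3,  s_{19} = 3,  s_{20} = 1,  s_{21} = 4,  s_{22} = 0.
Since (s_{21}, s_{22}) = (s_1, s_2) = (4, 0) (two consecutive terms determine the rest), the sequence is periodic with period 20.
(6426 - 1) mod 20 = 5, so s_{6426} = s_6 = 2.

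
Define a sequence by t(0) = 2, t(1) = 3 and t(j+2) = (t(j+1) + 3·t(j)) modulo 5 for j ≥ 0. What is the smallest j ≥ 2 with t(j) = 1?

7

Computing terms: t(0) = 2,  t(1) = 3,  t(2) = 4,  t(3) = 3,  t(4) = 0,  t(5) = 4,  t(6) = 4,  t(7) = 1,  t(8) = 3,  t(9) = 1,  t(10) = 0,  t(11) = 3,  t(12) = 3,  t(13) = 2,  t(14) = 1,  t(15) = 2,  t(16) = 0,  t(17) = 1,  t(18) = 1,  t(19) = 4,  t(20) = 2,  t(21) = 4,  t(22) = 0,  t(23) = 2,  t(24) = 2,  t(25) = 3.
Since (t(24), t(25)) = (t(0), t(1)) = (2, 3) (two consecutive terms determine the rest), the sequence is periodic with period 24.
The value 1 first appears (with j ≥ 2) at t(7).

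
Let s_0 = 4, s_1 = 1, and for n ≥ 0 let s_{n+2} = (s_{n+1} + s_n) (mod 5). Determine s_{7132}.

We have s_0 = 4,  s_1 = 1,  s_2 = 0,  s_3 = 1,  s_4 = 1,  s_5 = 2,  s_6 = 3,  s_7 = 0,  s_8 = 3,  s_9 = 3,  s_{10} = 1,  s_{11} = 4,  s_{12} = 0,  s_{13} = 4,  s_{14} = 4,  s_{15} = 3,  s_{16} = 2,  s_{17} = 0,  s_{18} = 2,  s_{19} = 2,  s_{20} = 4,  s_{21} = 1.
Since (s_{20}, s_{21}) = (s_0, s_1) = (4, 1) (two consecutive terms determine the rest), the sequence is periodic with period 20.
So s_{7132} = s_{0 + ((7132-0) mod 20)} = s_{12} = 0.

0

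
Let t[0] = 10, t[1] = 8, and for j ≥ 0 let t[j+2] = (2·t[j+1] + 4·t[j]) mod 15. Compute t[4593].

14

t[0] = 10; t[1] = 8; t[2] = 11; t[3] = 9; t[4] = 2; t[5] = 10; t[6] = 13; t[7] = 6; t[8] = 4; t[9] = 2; t[10] = 5; t[11] = 3; t[12] = 11; t[13] = 4; t[14] = 7; t[15] = 0; t[16] = 13; t[17] = 11; t[18] = 14; t[19] = 12; t[20] = 5; t[21] = 13; t[22] = 1; t[23] = 9; t[24] = 7; t[25] = 5; t[26] = 8; t[27] = 6; t[28] = 14; t[29] = 7; t[30] = 10; t[31] = 3; t[32] = 1; t[33] = 14; t[34] = 2; t[35] = 0; t[36] = 8; t[37] = 1; t[38] = 4; t[39] = 12; t[40] = 10; t[41] = 8.
Since (t[40], t[41]) = (t[0], t[1]) = (10, 8) (two consecutive terms determine the rest), the sequence is periodic with period 40.
So t[4593] = t[0 + ((4593-0) mod 40)] = t[33] = 14.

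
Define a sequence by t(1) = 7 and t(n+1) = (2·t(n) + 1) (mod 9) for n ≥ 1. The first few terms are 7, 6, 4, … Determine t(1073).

t(1) = 7, t(2) = 6, t(3) = 4, t(4) = 0, t(5) = 1, t(6) = 3, t(7) = 7.
The sequence repeats with period 6.
(1073 - 1) mod 6 = 4, so t(1073) = t(5) = 1.

1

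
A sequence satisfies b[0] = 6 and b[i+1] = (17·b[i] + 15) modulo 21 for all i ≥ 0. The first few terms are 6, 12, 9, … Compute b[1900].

We have b[0] = 6; b[1] = 12; b[2] = 9; b[3] = 0; b[4] = 15; b[5] = 18; b[6] = 6.
Since b[6] = b[0] = 6, the sequence is periodic with period 6.
So b[1900] = b[0 + ((1900-0) mod 6)] = b[4] = 15.

15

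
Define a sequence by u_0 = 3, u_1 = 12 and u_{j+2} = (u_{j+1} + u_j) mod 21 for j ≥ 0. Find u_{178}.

15

Listing terms: u_0 = 3; u_1 = 12; u_2 = 15; u_3 = 6; u_4 = 0; u_5 = 6; u_6 = 6; u_7 = 12; u_8 = 18; u_9 = 9; u_{10} = 6; u_{11} = 15; u_{12} = 0; u_{13} = 15; u_{14} = 15; u_{15} = 9; u_{16} = 3; u_{17} = 12.
Since (u_{16}, u_{17}) = (u_0, u_1) = (3, 12) (two consecutive terms determine the rest), the sequence is periodic with period 16.
(178 - 0) mod 16 = 2, so u_{178} = u_2 = 15.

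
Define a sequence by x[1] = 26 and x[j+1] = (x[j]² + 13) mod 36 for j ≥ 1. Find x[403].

26

Computing terms: x[1] = 26,  x[2] = 5,  x[3] = 2,  x[4] = 17,  x[5] = 14,  x[6] = 29,  x[7] = 26.
Since x[7] = x[1] = 26, the sequence is periodic with period 6.
So x[403] = x[1 + ((403-1) mod 6)] = x[1] = 26.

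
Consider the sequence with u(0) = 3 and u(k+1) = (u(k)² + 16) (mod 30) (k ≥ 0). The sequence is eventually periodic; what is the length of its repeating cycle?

We have u(0) = 3; u(1) = 25; u(2) = 11; u(3) = 17; u(4) = 5; u(5) = 11.
Since u(5) = u(2) = 11, the sequence is eventually periodic: after a pre-period of length 2 it cycles with period 3.

3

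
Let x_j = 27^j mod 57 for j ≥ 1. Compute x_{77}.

12

Computing terms: x_1 = 27, x_2 = 45, x_3 = 18, x_4 = 30, x_5 = 12, x_6 = 39, x_7 = 27.
The sequence repeats with period 6.
So x_{77} = x_{1 + ((77-1) mod 6)} = x_5 = 12.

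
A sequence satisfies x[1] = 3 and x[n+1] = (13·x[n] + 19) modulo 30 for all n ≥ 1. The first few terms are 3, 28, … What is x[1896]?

8

x[1] = 3, x[2] = 28, x[3] = 23, x[4] = 18, x[5] = 13, x[6] = 8, x[7] = 3.
Since x[7] = x[1] = 3, the sequence is periodic with period 6.
(1896 - 1) mod 6 = 5, so x[1896] = x[6] = 8.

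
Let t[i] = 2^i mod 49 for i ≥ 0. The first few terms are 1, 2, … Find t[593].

We have t[0] = 1; t[1] = 2; t[2] = 4; t[3] = 8; t[4] = 16; t[5] = 32; t[6] = 15; t[7] = 30; t[8] = 11; t[9] = 22; t[10] = 44; t[11] = 39; t[12] = 29; t[13] = 9; t[14] = 18; t[15] = 36; t[16] = 23; t[17] = 46; t[18] = 43; t[19] = 37; t[20] = 25; t[21] = 1.
The sequence repeats with period 21.
So t[593] = t[0 + ((593-0) mod 21)] = t[5] = 32.

32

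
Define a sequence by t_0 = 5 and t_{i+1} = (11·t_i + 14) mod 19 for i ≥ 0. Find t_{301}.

12

Computing terms: t_0 = 5, t_1 = 12, t_2 = 13, t_3 = 5.
The sequence repeats with period 3.
So t_{301} = t_{0 + ((301-0) mod 3)} = t_1 = 12.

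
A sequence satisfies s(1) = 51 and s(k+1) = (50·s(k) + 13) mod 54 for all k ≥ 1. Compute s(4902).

We have s(1) = 51, s(2) = 25, s(3) = 21, s(4) = 37, s(5) = 27, s(6) = 13, s(7) = 15, s(8) = 7, s(9) = 39, s(10) = 19, s(11) = 45, s(12) = 49, s(13) = 33, s(14) = 43, s(15) = 3, s(16) = 1, s(17) = 9, s(18) = 31, s(19) = 51.
The sequence repeats with period 18.
So s(4902) = s(1 + ((4902-1) mod 18)) = s(6) = 13.

13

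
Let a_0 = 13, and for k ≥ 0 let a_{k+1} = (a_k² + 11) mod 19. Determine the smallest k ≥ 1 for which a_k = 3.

5

Listing terms: a_0 = 13, a_1 = 9, a_2 = 16, a_3 = 1, a_4 = 12, a_5 = 3, a_6 = 1.
Since a_6 = a_3 = 1, the sequence is eventually periodic: after a pre-period of length 3 it cycles with period 3.
The value 3 first appears (with k ≥ 1) at a_5.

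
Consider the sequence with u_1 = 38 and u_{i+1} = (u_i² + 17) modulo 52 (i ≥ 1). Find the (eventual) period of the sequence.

6

We have u_1 = 38; u_2 = 5; u_3 = 42; u_4 = 13; u_5 = 30; u_6 = 33; u_7 = 14; u_8 = 5.
Since u_8 = u_2 = 5, the sequence is eventually periodic: after a pre-period of length 1 it cycles with period 6.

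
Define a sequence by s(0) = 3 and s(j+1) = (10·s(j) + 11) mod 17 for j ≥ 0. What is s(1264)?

We have s(0) = 3,  s(1) = 7,  s(2) = 13,  s(3) = 5,  s(4) = 10,  s(5) = 9,  s(6) = 16,  s(7) = 1,  s(8) = 4,  s(9) = 0,  s(10) = 11,  s(11) = 2,  s(12) = 14,  s(13) = 15,  s(14) = 8,  s(15) = 6,  s(16) = 3.
The sequence repeats with period 16.
(1264 - 0) mod 16 = 0, so s(1264) = s(0) = 3.

3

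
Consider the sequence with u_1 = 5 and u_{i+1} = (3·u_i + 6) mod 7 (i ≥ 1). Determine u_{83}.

1

u_1 = 5; u_2 = 0; u_3 = 6; u_4 = 3; u_5 = 1; u_6 = 2; u_7 = 5.
Since u_7 = u_1 = 5, the sequence is periodic with period 6.
(83 - 1) mod 6 = 4, so u_{83} = u_5 = 1.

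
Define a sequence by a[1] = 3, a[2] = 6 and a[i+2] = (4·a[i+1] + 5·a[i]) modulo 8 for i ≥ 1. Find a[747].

Listing terms: a[1] = 3, a[2] = 6, a[3] = 7, a[4] = 2, a[5] = 3, a[6] = 6.
The sequence repeats with period 4.
So a[747] = a[1 + ((747-1) mod 4)] = a[3] = 7.

7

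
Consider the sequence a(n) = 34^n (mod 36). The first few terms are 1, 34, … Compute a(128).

4

We have a(0) = 1; a(1) = 34; a(2) = 4; a(3) = 28; a(4) = 16; a(5) = 4.
Since a(5) = a(2) = 4, the sequence is eventually periodic: after a pre-period of length 2 it cycles with period 3.
For n ≥ 2, a(n) depends only on (n - 2) mod 3. (128 - 2) mod 3 = 0, so a(128) = a(2) = 4.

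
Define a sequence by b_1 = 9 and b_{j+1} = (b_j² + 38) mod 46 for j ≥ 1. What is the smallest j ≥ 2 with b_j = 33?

Computing terms: b_1 = 9,  b_2 = 27,  b_3 = 31,  b_4 = 33,  b_5 = 23,  b_6 = 15,  b_7 = 33.
Since b_7 = b_4 = 33, the sequence is eventually periodic: after a pre-period of length 3 it cycles with period 3.
The value 33 first appears (with j ≥ 2) at b_4.

4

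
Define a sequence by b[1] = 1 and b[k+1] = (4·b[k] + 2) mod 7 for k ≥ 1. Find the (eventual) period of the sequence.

3

Computing terms: b[1] = 1, b[2] = 6, b[3] = 5, b[4] = 1.
The sequence repeats with period 3.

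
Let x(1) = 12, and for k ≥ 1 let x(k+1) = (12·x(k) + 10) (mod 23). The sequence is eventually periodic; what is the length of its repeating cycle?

Computing terms: x(1) = 12,  x(2) = 16,  x(3) = 18,  x(4) = 19,  x(5) = 8,  x(6) = 14,  x(7) = 17,  x(8) = 7,  x(9) = 2,  x(10) = 11,  x(11) = 4,  x(12) = 12.
Since x(12) = x(1) = 12, the sequence is periodic with period 11.

11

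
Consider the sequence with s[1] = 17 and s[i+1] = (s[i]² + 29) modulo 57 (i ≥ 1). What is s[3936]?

Listing terms: s[1] = 17,  s[2] = 33,  s[3] = 35,  s[4] = 0,  s[5] = 29,  s[6] = 15,  s[7] = 26,  s[8] = 21,  s[9] = 14,  s[10] = 54,  s[11] = 38,  s[12] = 48,  s[13] = 53,  s[14] = 45,  s[15] = 2,  s[16] = 33.
Since s[16] = s[2] = 33, the sequence is eventually periodic: after a pre-period of length 1 it cycles with period 14.
For i ≥ 2, s[i] depends only on (i - 2) mod 14. (3936 - 2) mod 14 = 0, so s[3936] = s[2] = 33.

33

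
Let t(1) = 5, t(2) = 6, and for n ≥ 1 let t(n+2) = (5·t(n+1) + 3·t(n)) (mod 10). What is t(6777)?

5

Computing terms: t(1) = 5,  t(2) = 6,  t(3) = 5,  t(4) = 3,  t(5) = 0,  t(6) = 9,  t(7) = 5,  t(8) = 2,  t(9) = 5,  t(10) = 1,  t(11) = 0,  t(12) = 3,  t(13) = 5,  t(14) = 4,  t(15) = 5,  t(16) = 7,  t(17) = 0,  t(18) = 1,  t(19) = 5,  t(20) = 8,  t(21) = 5,  t(22) = 9,  t(23) = 0,  t(24) = 7,  t(25) = 5,  t(26) = 6.
The sequence repeats with period 24.
So t(6777) = t(1 + ((6777-1) mod 24)) = t(9) = 5.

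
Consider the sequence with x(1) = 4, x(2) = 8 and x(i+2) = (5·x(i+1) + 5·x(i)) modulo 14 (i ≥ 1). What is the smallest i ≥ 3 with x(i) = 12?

Listing terms: x(1) = 4, x(2) = 8, x(3) = 4, x(4) = 4, x(5) = 12, x(6) = 10, x(7) = 12, x(8) = 12, x(9) = 8, x(10) = 2, x(11) = 8, x(12) = 8, x(13) = 10, x(14) = 6, x(15) = 10, x(16) = 10, x(17) = 2, x(18) = 4, x(19) = 2, x(20) = 2, x(21) = 6, x(22) = 12, x(23) = 6, x(24) = 6, x(25) = 4, x(26) = 8.
Since (x(25), x(26)) = (x(1), x(2)) = (4, 8) (two consecutive terms determine the rest), the sequence is periodic with period 24.
The value 12 first appears (with i ≥ 3) at x(5).

5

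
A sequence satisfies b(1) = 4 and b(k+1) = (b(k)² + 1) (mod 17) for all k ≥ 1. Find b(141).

16

b(1) = 4,  b(2) = 0,  b(3) = 1,  b(4) = 2,  b(5) = 5,  b(6) = 9,  b(7) = 14,  b(8) = 10,  b(9) = 16,  b(10) = 2.
Since b(10) = b(4) = 2, the sequence is eventually periodic: after a pre-period of length 3 it cycles with period 6.
For k ≥ 4, b(k) depends only on (k - 4) mod 6. (141 - 4) mod 6 = 5, so b(141) = b(9) = 16.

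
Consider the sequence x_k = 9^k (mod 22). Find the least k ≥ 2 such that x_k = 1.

5

Listing terms: x_1 = 9,  x_2 = 15,  x_3 = 3,  x_4 = 5,  x_5 = 1,  x_6 = 9.
The sequence repeats with period 5.
The value 1 first appears (with k ≥ 2) at x_5.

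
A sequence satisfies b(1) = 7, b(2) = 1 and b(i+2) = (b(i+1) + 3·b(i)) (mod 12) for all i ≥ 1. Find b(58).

1

Listing terms: b(1) = 7, b(2) = 1, b(3) = 10, b(4) = 1, b(5) = 7, b(6) = 10, b(7) = 7, b(8) = 1.
The sequence repeats with period 6.
So b(58) = b(1 + ((58-1) mod 6)) = b(4) = 1.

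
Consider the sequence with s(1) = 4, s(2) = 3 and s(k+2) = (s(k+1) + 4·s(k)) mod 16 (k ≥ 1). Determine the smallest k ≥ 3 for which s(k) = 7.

6

Computing terms: s(1) = 4, s(2) = 3, s(3) = 3, s(4) = 15, s(5) = 11, s(6) = 7, s(7) = 3, s(8) = 15.
Since (s(7), s(8)) = (s(3), s(4)) = (3, 15) (two consecutive terms determine the rest), the sequence is eventually periodic: after a pre-period of length 2 it cycles with period 4.
The value 7 first appears (with k ≥ 3) at s(6).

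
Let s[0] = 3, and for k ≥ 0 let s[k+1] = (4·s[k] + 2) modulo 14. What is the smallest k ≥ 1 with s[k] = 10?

Listing terms: s[0] = 3, s[1] = 0, s[2] = 2, s[3] = 10, s[4] = 0.
Since s[4] = s[1] = 0, the sequence is eventually periodic: after a pre-period of length 1 it cycles with period 3.
The value 10 first appears (with k ≥ 1) at s[3].

3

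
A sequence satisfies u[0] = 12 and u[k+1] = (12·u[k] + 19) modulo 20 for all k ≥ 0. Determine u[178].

15

u[0] = 12,  u[1] = 3,  u[2] = 15,  u[3] = 19,  u[4] = 7,  u[5] = 3.
Since u[5] = u[1] = 3, the sequence is eventually periodic: after a pre-period of length 1 it cycles with period 4.
For k ≥ 1, u[k] depends only on (k - 1) mod 4. (178 - 1) mod 4 = 1, so u[178] = u[2] = 15.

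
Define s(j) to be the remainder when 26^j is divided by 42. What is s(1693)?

s(1) = 26, s(2) = 4, s(3) = 20, s(4) = 16, s(5) = 38, s(6) = 22, s(7) = 26.
Since s(7) = s(1) = 26, the sequence is periodic with period 6.
(1693 - 1) mod 6 = 0, so s(1693) = s(1) = 26.

26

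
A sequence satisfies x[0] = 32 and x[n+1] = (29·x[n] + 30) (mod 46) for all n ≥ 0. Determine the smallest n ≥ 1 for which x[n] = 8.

Listing terms: x[0] = 32, x[1] = 38, x[2] = 28, x[3] = 14, x[4] = 22, x[5] = 24, x[6] = 36, x[7] = 16, x[8] = 34, x[9] = 4, x[10] = 8, x[11] = 32.
The sequence repeats with period 11.
The value 8 first appears (with n ≥ 1) at x[10].

10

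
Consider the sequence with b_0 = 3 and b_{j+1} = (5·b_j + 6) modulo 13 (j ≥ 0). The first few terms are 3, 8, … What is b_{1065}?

b_0 = 3,  b_1 = 8,  b_2 = 7,  b_3 = 2,  b_4 = 3.
Since b_4 = b_0 = 3, the sequence is periodic with period 4.
(1065 - 0) mod 4 = 1, so b_{1065} = b_1 = 8.

8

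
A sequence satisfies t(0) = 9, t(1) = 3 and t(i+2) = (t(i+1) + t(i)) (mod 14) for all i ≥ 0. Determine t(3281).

We have t(0) = 9; t(1) = 3; t(2) = 12; t(3) = 1; t(4) = 13; t(5) = 0; t(6) = 13; t(7) = 13; t(8) = 12; t(9) = 11; t(10) = 9; t(11) = 6; t(12) = 1; t(13) = 7; t(14) = 8; t(15) = 1; t(16) = 9; t(17) = 10; t(18) = 5; t(19) = 1; t(20) = 6; t(21) = 7; t(22) = 13; t(23) = 6; t(24) = 5; t(25) = 11; t(26) = 2; t(27) = 13; t(28) = 1; t(29) = 0; t(30) = 1; t(31) = 1; t(32) = 2; t(33) = 3; t(34) = 5; t(35) = 8; t(36) = 13; t(37) = 7; t(38) = 6; t(39) = 13; t(40) = 5; t(41) = 4; t(42) = 9; t(43) = 13; t(44) = 8; t(45) = 7; t(46) = 1; t(47) = 8; t(48) = 9; t(49) = 3.
Since (t(48), t(49)) = (t(0), t(1)) = (9, 3) (two consecutive terms determine the rest), the sequence is periodic with period 48.
(3281 - 0) mod 48 = 17, so t(3281) = t(17) = 10.

10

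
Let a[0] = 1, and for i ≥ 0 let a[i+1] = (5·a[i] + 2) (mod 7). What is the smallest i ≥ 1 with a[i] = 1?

a[0] = 1; a[1] = 0; a[2] = 2; a[3] = 5; a[4] = 6; a[5] = 4; a[6] = 1.
The sequence repeats with period 6.
The value 1 next appears (with i ≥ 1) at a[6].

6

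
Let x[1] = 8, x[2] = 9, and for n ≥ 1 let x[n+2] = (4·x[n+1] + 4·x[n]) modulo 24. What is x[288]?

16

We have x[1] = 8, x[2] = 9, x[3] = 20, x[4] = 20, x[5] = 16, x[6] = 0, x[7] = 16, x[8] = 16, x[9] = 8, x[10] = 0, x[11] = 8, x[12] = 8, x[13] = 16, x[14] = 0.
Since (x[13], x[14]) = (x[5], x[6]) = (16, 0) (two consecutive terms determine the rest), the sequence is eventually periodic: after a pre-period of length 4 it cycles with period 8.
For n ≥ 5, x[n] depends only on (n - 5) mod 8. (288 - 5) mod 8 = 3, so x[288] = x[8] = 16.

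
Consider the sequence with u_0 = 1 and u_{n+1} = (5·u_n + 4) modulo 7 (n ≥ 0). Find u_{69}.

We have u_0 = 1; u_1 = 2; u_2 = 0; u_3 = 4; u_4 = 3; u_5 = 5; u_6 = 1.
Since u_6 = u_0 = 1, the sequence is periodic with period 6.
(69 - 0) mod 6 = 3, so u_{69} = u_3 = 4.

4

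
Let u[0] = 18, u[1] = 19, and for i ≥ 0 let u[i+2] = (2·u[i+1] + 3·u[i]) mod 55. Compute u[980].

Listing terms: u[0] = 18; u[1] = 19; u[2] = 37; u[3] = 21; u[4] = 43; u[5] = 39; u[6] = 42; u[7] = 36; u[8] = 33; u[9] = 9; u[10] = 7; u[11] = 41; u[12] = 48; u[13] = 54; u[14] = 32; u[15] = 6; u[16] = 53; u[17] = 14; u[18] = 22; u[19] = 31; u[20] = 18; u[21] = 19.
Since (u[20], u[21]) = (u[0], u[1]) = (18, 19) (two consecutive terms determine the rest), the sequence is periodic with period 20.
(980 - 0) mod 20 = 0, so u[980] = u[0] = 18.

18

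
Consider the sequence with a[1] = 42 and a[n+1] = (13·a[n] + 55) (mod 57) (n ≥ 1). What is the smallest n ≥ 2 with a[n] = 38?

Listing terms: a[1] = 42, a[2] = 31, a[3] = 2, a[4] = 24, a[5] = 25, a[6] = 38, a[7] = 36, a[8] = 10, a[9] = 14, a[10] = 9, a[11] = 1, a[12] = 11, a[13] = 27, a[14] = 7, a[15] = 32, a[16] = 15, a[17] = 22, a[18] = 56, a[19] = 42.
Since a[19] = a[1] = 42, the sequence is periodic with period 18.
The value 38 first appears (with n ≥ 2) at a[6].

6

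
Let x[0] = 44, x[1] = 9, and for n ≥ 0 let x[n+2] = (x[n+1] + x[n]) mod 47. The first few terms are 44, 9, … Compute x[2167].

x[0] = 44; x[1] = 9; x[2] = 6; x[3] = 15; x[4] = 21; x[5] = 36; x[6] = 10; x[7] = 46; x[8] = 9; x[9] = 8; x[10] = 17; x[11] = 25; x[12] = 42; x[13] = 20; x[14] = 15; x[15] = 35; x[16] = 3; x[17] = 38; x[18] = 41; x[19] = 32; x[20] = 26; x[21] = 11; x[22] = 37; x[23] = 1; x[24] = 38; x[25] = 39; x[26] = 30; x[27] = 22; x[28] = 5; x[29] = 27; x[30] = 32; x[31] = 12; x[32] = 44; x[33] = 9.
Since (x[32], x[33]) = (x[0], x[1]) = (44, 9) (two consecutive terms determine the rest), the sequence is periodic with period 32.
(2167 - 0) mod 32 = 23, so x[2167] = x[23] = 1.

1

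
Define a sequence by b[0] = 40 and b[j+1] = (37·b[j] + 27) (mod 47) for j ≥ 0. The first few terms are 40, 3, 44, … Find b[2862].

Listing terms: b[0] = 40; b[1] = 3; b[2] = 44; b[3] = 10; b[4] = 21; b[5] = 5; b[6] = 24; b[7] = 22; b[8] = 42; b[9] = 30; b[10] = 9; b[11] = 31; b[12] = 46; b[13] = 37; b[14] = 33; b[15] = 26; b[16] = 2; b[17] = 7; b[18] = 4; b[19] = 34; b[20] = 16; b[21] = 8; b[22] = 41; b[23] = 40.
Since b[23] = b[0] = 40, the sequence is periodic with period 23.
So b[2862] = b[0 + ((2862-0) mod 23)] = b[10] = 9.

9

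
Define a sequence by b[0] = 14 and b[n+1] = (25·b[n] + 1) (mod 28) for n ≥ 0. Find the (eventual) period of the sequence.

Listing terms: b[0] = 14,  b[1] = 15,  b[2] = 12,  b[3] = 21,  b[4] = 22,  b[5] = 19,  b[6] = 0,  b[7] = 1,  b[8] = 26,  b[9] = 7,  b[10] = 8,  b[11] = 5,  b[12] = 14.
The sequence repeats with period 12.

12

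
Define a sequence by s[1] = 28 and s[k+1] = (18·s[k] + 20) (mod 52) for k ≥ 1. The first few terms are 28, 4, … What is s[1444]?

12

Computing terms: s[1] = 28; s[2] = 4; s[3] = 40; s[4] = 12; s[5] = 28.
Since s[5] = s[1] = 28, the sequence is periodic with period 4.
(1444 - 1) mod 4 = 3, so s[1444] = s[4] = 12.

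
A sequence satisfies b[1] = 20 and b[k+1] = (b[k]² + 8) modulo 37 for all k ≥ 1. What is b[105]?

11

We have b[1] = 20, b[2] = 1, b[3] = 9, b[4] = 15, b[5] = 11, b[6] = 18, b[7] = 36, b[8] = 9.
Since b[8] = b[3] = 9, the sequence is eventually periodic: after a pre-period of length 2 it cycles with period 5.
For k ≥ 3, b[k] depends only on (k - 3) mod 5. (105 - 3) mod 5 = 2, so b[105] = b[5] = 11.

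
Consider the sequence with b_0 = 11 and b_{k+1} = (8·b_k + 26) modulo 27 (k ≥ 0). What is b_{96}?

11

b_0 = 11, b_1 = 6, b_2 = 20, b_3 = 24, b_4 = 2, b_5 = 15, b_6 = 11.
Since b_6 = b_0 = 11, the sequence is periodic with period 6.
So b_{96} = b_{0 + ((96-0) mod 6)} = b_0 = 11.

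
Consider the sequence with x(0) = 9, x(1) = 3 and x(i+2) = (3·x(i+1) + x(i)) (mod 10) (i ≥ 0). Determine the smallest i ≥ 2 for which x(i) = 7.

3

We have x(0) = 9; x(1) = 3; x(2) = 8; x(3) = 7; x(4) = 9; x(5) = 4; x(6) = 1; x(7) = 7; x(8) = 2; x(9) = 3; x(10) = 1; x(11) = 6; x(12) = 9; x(13) = 3.
Since (x(12), x(13)) = (x(0), x(1)) = (9, 3) (two consecutive terms determine the rest), the sequence is periodic with period 12.
The value 7 first appears (with i ≥ 2) at x(3).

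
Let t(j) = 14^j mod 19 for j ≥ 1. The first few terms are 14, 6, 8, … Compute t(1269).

t(1) = 14, t(2) = 6, t(3) = 8, t(4) = 17, t(5) = 10, t(6) = 7, t(7) = 3, t(8) = 4, t(9) = 18, t(10) = 5, t(11) = 13, t(12) = 11, t(13) = 2, t(14) = 9, t(15) = 12, t(16) = 16, t(17) = 15, t(18) = 1, t(19) = 14.
Since t(19) = t(1) = 14, the sequence is periodic with period 18.
(1269 - 1) mod 18 = 8, so t(1269) = t(9) = 18.

18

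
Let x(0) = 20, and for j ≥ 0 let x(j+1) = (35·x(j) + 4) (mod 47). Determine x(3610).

x(0) = 20, x(1) = 46, x(2) = 16, x(3) = 0, x(4) = 4, x(5) = 3, x(6) = 15, x(7) = 12, x(8) = 1, x(9) = 39, x(10) = 6, x(11) = 26, x(12) = 21, x(13) = 34, x(14) = 19, x(15) = 11, x(16) = 13, x(17) = 36, x(18) = 42, x(19) = 17, x(20) = 35, x(21) = 7, x(22) = 14, x(23) = 24, x(24) = 45, x(25) = 28, x(26) = 44, x(27) = 40, x(28) = 41, x(29) = 29, x(30) = 32, x(31) = 43, x(32) = 5, x(33) = 38, x(34) = 18, x(35) = 23, x(36) = 10, x(37) = 25, x(38) = 33, x(39) = 31, x(40) = 8, x(41) = 2, x(42) = 27, x(43) = 9, x(44) = 37, x(45) = 30, x(46) = 20.
The sequence repeats with period 46.
So x(3610) = x(0 + ((3610-0) mod 46)) = x(22) = 14.

14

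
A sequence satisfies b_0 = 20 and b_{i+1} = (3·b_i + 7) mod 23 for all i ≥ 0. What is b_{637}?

Listing terms: b_0 = 20; b_1 = 21; b_2 = 1; b_3 = 10; b_4 = 14; b_5 = 3; b_6 = 16; b_7 = 9; b_8 = 11; b_9 = 17; b_{10} = 12; b_{11} = 20.
The sequence repeats with period 11.
(637 - 0) mod 11 = 10, so b_{637} = b_{10} = 12.

12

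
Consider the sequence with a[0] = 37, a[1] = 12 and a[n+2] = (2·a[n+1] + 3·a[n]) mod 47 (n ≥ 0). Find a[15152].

We have a[0] = 37, a[1] = 12, a[2] = 41, a[3] = 24, a[4] = 30, a[5] = 38, a[6] = 25, a[7] = 23, a[8] = 27, a[9] = 29, a[10] = 45, a[11] = 36, a[12] = 19, a[13] = 5, a[14] = 20, a[15] = 8, a[16] = 29, a[17] = 35, a[18] = 16, a[19] = 43, a[20] = 40, a[21] = 21, a[22] = 21, a[23] = 11, a[24] = 38, a[25] = 15, a[26] = 3, a[27] = 4, a[28] = 17, a[29] = 46, a[30] = 2, a[31] = 1, a[32] = 8, a[33] = 19, a[34] = 15, a[35] = 40, a[36] = 31, a[37] = 41, a[38] = 34, a[39] = 3, a[40] = 14, a[41] = 37, a[42] = 22, a[43] = 14, a[44] = 0, a[45] = 42, a[46] = 37, a[47] = 12.
Since (a[46], a[47]) = (a[0], a[1]) = (37, 12) (two consecutive terms determine the rest), the sequence is periodic with period 46.
So a[15152] = a[0 + ((15152-0) mod 46)] = a[18] = 16.

16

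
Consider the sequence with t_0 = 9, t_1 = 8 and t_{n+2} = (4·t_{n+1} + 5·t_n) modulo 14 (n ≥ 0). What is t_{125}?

0

We have t_0 = 9; t_1 = 8; t_2 = 7; t_3 = 12; t_4 = 13; t_5 = 0; t_6 = 9; t_7 = 8.
Since (t_6, t_7) = (t_0, t_1) = (9, 8) (two consecutive terms determine the rest), the sequence is periodic with period 6.
So t_{125} = t_{0 + ((125-0) mod 6)} = t_5 = 0.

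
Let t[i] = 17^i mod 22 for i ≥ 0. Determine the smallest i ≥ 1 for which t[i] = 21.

Computing terms: t[0] = 1, t[1] = 17, t[2] = 3, t[3] = 7, t[4] = 9, t[5] = 21, t[6] = 5, t[7] = 19, t[8] = 15, t[9] = 13, t[10] = 1.
The sequence repeats with period 10.
The value 21 first appears (with i ≥ 1) at t[5].

5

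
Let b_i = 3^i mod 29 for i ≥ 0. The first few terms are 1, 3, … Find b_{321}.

19

Listing terms: b_0 = 1,  b_1 = 3,  b_2 = 9,  b_3 = 27,  b_4 = 23,  b_5 = 11,  b_6 = 4,  b_7 = 12,  b_8 = 7,  b_9 = 21,  b_{10} = 5,  b_{11} = 15,  b_{12} = 16,  b_{13} = 19,  b_{14} = 28,  b_{15} = 26,  b_{16} = 20,  b_{17} = 2,  b_{18} = 6,  b_{19} = 18,  b_{20} = 25,  b_{21} = 17,  b_{22} = 22,  b_{23} = 8,  b_{24} = 24,  b_{25} = 14,  b_{26} = 13,  b_{27} = 10,  b_{28} = 1.
Since b_{28} = b_0 = 1, the sequence is periodic with period 28.
(321 - 0) mod 28 = 13, so b_{321} = b_{13} = 19.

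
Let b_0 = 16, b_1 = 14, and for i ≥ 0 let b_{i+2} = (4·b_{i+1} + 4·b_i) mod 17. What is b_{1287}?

4

Computing terms: b_0 = 16, b_1 = 14, b_2 = 1, b_3 = 9, b_4 = 6, b_5 = 9, b_6 = 9, b_7 = 4, b_8 = 1, b_9 = 3, b_{10} = 16, b_{11} = 8, b_{12} = 11, b_{13} = 8, b_{14} = 8, b_{15} = 13, b_{16} = 16, b_{17} = 14.
Since (b_{16}, b_{17}) = (b_0, b_1) = (16, 14) (two consecutive terms determine the rest), the sequence is periodic with period 16.
(1287 - 0) mod 16 = 7, so b_{1287} = b_7 = 4.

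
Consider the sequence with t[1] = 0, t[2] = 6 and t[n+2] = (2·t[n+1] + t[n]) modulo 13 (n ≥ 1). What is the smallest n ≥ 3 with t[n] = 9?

12

We have t[1] = 0; t[2] = 6; t[3] = 12; t[4] = 4; t[5] = 7; t[6] = 5; t[7] = 4; t[8] = 0; t[9] = 4; t[10] = 8; t[11] = 7; t[12] = 9; t[13] = 12; t[14] = 7; t[15] = 0; t[16] = 7; t[17] = 1; t[18] = 9; t[19] = 6; t[20] = 8; t[21] = 9; t[22] = 0; t[23] = 9; t[24] = 5; t[25] = 6; t[26] = 4; t[27] = 1; t[28] = 6; t[29] = 0; t[30] = 6.
The sequence repeats with period 28.
The value 9 first appears (with n ≥ 3) at t[12].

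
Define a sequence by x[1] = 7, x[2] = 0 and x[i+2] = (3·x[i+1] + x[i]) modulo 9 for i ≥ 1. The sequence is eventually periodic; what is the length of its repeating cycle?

6

Listing terms: x[1] = 7,  x[2] = 0,  x[3] = 7,  x[4] = 3,  x[5] = 7,  x[6] = 6,  x[7] = 7,  x[8] = 0.
The sequence repeats with period 6.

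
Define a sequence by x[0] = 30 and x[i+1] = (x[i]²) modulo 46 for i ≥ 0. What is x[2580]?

We have x[0] = 30; x[1] = 26; x[2] = 32; x[3] = 12; x[4] = 6; x[5] = 36; x[6] = 8; x[7] = 18; x[8] = 2; x[9] = 4; x[10] = 16; x[11] = 26.
Since x[11] = x[1] = 26, the sequence is eventually periodic: after a pre-period of length 1 it cycles with period 10.
For i ≥ 1, x[i] depends only on (i - 1) mod 10. (2580 - 1) mod 10 = 9, so x[2580] = x[10] = 16.

16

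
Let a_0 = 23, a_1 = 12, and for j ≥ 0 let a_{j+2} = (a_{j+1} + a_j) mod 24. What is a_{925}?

12

Listing terms: a_0 = 23; a_1 = 12; a_2 = 11; a_3 = 23; a_4 = 10; a_5 = 9; a_6 = 19; a_7 = 4; a_8 = 23; a_9 = 3; a_{10} = 2; a_{11} = 5; a_{12} = 7; a_{13} = 12; a_{14} = 19; a_{15} = 7; a_{16} = 2; a_{17} = 9; a_{18} = 11; a_{19} = 20; a_{20} = 7; a_{21} = 3; a_{22} = 10; a_{23} = 13; a_{24} = 23; a_{25} = 12.
Since (a_{24}, a_{25}) = (a_0, a_1) = (23, 12) (two consecutive terms determine the rest), the sequence is periodic with period 24.
So a_{925} = a_{0 + ((925-0) mod 24)} = a_{13} = 12.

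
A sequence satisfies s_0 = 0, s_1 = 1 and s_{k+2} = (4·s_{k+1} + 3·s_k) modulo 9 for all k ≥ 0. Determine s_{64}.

7

Computing terms: s_0 = 0,  s_1 = 1,  s_2 = 4,  s_3 = 1,  s_4 = 7,  s_5 = 4,  s_6 = 1.
Since (s_5, s_6) = (s_2, s_3) = (4, 1) (two consecutive terms determine the rest), the sequence is eventually periodic: after a pre-period of length 2 it cycles with period 3.
For k ≥ 2, s_k depends only on (k - 2) mod 3. (64 - 2) mod 3 = 2, so s_{64} = s_4 = 7.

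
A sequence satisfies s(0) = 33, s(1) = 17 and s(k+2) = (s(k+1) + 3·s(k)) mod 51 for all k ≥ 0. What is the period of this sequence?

16

Computing terms: s(0) = 33,  s(1) = 17,  s(2) = 14,  s(3) = 14,  s(4) = 5,  s(5) = 47,  s(6) = 11,  s(7) = 50,  s(8) = 32,  s(9) = 29,  s(10) = 23,  s(11) = 8,  s(12) = 26,  s(13) = 50,  s(14) = 26,  s(15) = 23,  s(16) = 50,  s(17) = 17,  s(18) = 14.
Since (s(17), s(18)) = (s(1), s(2)) = (17, 14) (two consecutive terms determine the rest), the sequence is eventually periodic: after a pre-period of length 1 it cycles with period 16.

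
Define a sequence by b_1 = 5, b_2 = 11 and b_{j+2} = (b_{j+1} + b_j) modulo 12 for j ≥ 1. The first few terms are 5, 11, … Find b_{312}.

Computing terms: b_1 = 5; b_2 = 11; b_3 = 4; b_4 = 3; b_5 = 7; b_6 = 10; b_7 = 5; b_8 = 3; b_9 = 8; b_{10} = 11; b_{11} = 7; b_{12} = 6; b_{13} = 1; b_{14} = 7; b_{15} = 8; b_{16} = 3; b_{17} = 11; b_{18} = 2; b_{19} = 1; b_{20} = 3; b_{21} = 4; b_{22} = 7; b_{23} = 11; b_{24} = 6; b_{25} = 5; b_{26} = 11.
Since (b_{25}, b_{26}) = (b_1, b_2) = (5, 11) (two consecutive terms determine the rest), the sequence is periodic with period 24.
So b_{312} = b_{1 + ((312-1) mod 24)} = b_{24} = 6.

6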